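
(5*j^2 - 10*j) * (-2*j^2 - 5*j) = -10*j^4 - 5*j^3 + 50*j^2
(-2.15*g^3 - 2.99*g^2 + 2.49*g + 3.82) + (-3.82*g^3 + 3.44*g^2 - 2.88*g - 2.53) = -5.97*g^3 + 0.45*g^2 - 0.39*g + 1.29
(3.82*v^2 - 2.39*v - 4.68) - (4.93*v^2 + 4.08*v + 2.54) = -1.11*v^2 - 6.47*v - 7.22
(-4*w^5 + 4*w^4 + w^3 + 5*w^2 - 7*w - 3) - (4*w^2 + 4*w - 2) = -4*w^5 + 4*w^4 + w^3 + w^2 - 11*w - 1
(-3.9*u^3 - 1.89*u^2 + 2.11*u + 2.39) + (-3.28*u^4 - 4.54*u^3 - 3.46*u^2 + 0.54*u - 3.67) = -3.28*u^4 - 8.44*u^3 - 5.35*u^2 + 2.65*u - 1.28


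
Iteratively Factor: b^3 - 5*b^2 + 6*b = (b - 3)*(b^2 - 2*b) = b*(b - 3)*(b - 2)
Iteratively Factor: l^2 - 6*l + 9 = (l - 3)*(l - 3)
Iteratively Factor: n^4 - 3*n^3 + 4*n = (n)*(n^3 - 3*n^2 + 4) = n*(n + 1)*(n^2 - 4*n + 4) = n*(n - 2)*(n + 1)*(n - 2)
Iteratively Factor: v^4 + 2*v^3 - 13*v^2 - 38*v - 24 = (v + 3)*(v^3 - v^2 - 10*v - 8) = (v + 2)*(v + 3)*(v^2 - 3*v - 4) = (v - 4)*(v + 2)*(v + 3)*(v + 1)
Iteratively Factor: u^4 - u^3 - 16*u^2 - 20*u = (u + 2)*(u^3 - 3*u^2 - 10*u) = u*(u + 2)*(u^2 - 3*u - 10) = u*(u - 5)*(u + 2)*(u + 2)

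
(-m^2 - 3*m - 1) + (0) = -m^2 - 3*m - 1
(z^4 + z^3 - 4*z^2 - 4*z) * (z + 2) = z^5 + 3*z^4 - 2*z^3 - 12*z^2 - 8*z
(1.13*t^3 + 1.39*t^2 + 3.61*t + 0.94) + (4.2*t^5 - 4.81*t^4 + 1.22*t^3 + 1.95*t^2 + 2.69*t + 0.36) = 4.2*t^5 - 4.81*t^4 + 2.35*t^3 + 3.34*t^2 + 6.3*t + 1.3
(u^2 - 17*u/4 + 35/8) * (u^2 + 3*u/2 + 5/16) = u^4 - 11*u^3/4 - 27*u^2/16 + 335*u/64 + 175/128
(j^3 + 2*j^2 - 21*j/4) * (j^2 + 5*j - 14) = j^5 + 7*j^4 - 37*j^3/4 - 217*j^2/4 + 147*j/2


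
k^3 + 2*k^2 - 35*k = k*(k - 5)*(k + 7)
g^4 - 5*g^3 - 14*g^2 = g^2*(g - 7)*(g + 2)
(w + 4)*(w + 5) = w^2 + 9*w + 20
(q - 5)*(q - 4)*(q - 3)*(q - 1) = q^4 - 13*q^3 + 59*q^2 - 107*q + 60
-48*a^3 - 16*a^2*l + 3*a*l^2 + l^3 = (-4*a + l)*(3*a + l)*(4*a + l)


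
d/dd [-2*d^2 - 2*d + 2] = -4*d - 2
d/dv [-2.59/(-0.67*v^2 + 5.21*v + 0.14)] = (13.4939 - 3.4706*v)/(-0.67*v^2 + 5.21*v + 0.14)^2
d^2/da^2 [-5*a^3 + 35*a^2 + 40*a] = 70 - 30*a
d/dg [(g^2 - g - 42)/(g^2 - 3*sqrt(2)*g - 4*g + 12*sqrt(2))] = ((2*g - 1)*(g^2 - 3*sqrt(2)*g - 4*g + 12*sqrt(2)) - (-2*g + 4 + 3*sqrt(2))*(-g^2 + g + 42))/(g^2 - 3*sqrt(2)*g - 4*g + 12*sqrt(2))^2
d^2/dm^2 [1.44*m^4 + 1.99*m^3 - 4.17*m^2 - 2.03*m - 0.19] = 17.28*m^2 + 11.94*m - 8.34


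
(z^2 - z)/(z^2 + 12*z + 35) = z*(z - 1)/(z^2 + 12*z + 35)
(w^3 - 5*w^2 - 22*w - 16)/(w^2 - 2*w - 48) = (w^2 + 3*w + 2)/(w + 6)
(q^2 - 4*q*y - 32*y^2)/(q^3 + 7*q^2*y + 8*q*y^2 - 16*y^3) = (-q + 8*y)/(-q^2 - 3*q*y + 4*y^2)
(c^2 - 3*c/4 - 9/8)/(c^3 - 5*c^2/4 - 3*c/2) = (c - 3/2)/(c*(c - 2))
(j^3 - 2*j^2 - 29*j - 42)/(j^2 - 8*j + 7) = (j^2 + 5*j + 6)/(j - 1)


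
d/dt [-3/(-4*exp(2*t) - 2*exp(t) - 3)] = (-24*exp(t) - 6)*exp(t)/(4*exp(2*t) + 2*exp(t) + 3)^2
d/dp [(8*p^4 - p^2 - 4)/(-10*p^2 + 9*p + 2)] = (-160*p^5 + 216*p^4 + 64*p^3 - 9*p^2 - 84*p + 36)/(100*p^4 - 180*p^3 + 41*p^2 + 36*p + 4)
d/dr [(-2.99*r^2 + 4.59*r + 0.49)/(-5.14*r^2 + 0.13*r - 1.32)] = (23.2039*r^2 + 12.9308*r - 6.1225)/(26.4196*r^4 - 1.3364*r^3 + 13.5865*r^2 - 0.3432*r + 1.7424)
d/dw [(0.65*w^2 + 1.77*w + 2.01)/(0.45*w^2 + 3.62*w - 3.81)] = (1.5565*w^2 - 6.762*w - 14.0199)/(0.2025*w^4 + 3.258*w^3 + 9.6754*w^2 - 27.5844*w + 14.5161)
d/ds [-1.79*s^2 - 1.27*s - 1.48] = -3.58*s - 1.27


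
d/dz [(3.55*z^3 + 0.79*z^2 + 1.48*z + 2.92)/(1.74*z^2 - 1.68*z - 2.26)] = (6.177*z^4 - 11.928*z^3 - 27.9714*z^2 - 13.7324*z + 1.5608)/(3.0276*z^4 - 5.8464*z^3 - 5.0424*z^2 + 7.5936*z + 5.1076)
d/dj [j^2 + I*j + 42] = 2*j + I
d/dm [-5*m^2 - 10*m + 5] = -10*m - 10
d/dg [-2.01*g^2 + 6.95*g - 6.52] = 6.95 - 4.02*g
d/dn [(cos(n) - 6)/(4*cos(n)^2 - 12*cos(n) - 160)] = (cos(n)^2 - 12*cos(n) + 58)*sin(n)/(4*(sin(n)^2 + 3*cos(n) + 39)^2)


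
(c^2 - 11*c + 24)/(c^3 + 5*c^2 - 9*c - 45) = (c - 8)/(c^2 + 8*c + 15)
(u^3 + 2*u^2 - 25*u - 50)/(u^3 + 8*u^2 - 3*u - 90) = (u^2 - 3*u - 10)/(u^2 + 3*u - 18)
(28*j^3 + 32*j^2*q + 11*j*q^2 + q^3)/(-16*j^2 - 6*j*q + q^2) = (14*j^2 + 9*j*q + q^2)/(-8*j + q)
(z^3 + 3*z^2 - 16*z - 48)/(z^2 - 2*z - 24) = (z^2 - z - 12)/(z - 6)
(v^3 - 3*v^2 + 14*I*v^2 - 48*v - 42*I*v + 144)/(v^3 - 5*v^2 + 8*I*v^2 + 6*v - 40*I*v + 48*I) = (v + 6*I)/(v - 2)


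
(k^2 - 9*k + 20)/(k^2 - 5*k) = (k - 4)/k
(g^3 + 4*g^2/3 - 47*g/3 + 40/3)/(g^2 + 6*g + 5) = (3*g^2 - 11*g + 8)/(3*(g + 1))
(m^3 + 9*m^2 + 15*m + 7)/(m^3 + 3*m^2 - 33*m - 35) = (m + 1)/(m - 5)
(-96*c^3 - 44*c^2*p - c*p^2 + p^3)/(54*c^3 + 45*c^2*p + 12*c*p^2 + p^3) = (-32*c^2 - 4*c*p + p^2)/(18*c^2 + 9*c*p + p^2)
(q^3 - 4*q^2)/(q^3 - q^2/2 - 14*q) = 2*q/(2*q + 7)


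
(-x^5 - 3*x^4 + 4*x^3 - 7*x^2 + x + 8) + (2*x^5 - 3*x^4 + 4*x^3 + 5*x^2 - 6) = x^5 - 6*x^4 + 8*x^3 - 2*x^2 + x + 2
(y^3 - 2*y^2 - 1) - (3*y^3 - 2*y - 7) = -2*y^3 - 2*y^2 + 2*y + 6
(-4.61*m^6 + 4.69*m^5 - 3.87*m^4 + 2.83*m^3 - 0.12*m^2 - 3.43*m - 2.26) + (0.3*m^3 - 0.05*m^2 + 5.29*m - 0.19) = -4.61*m^6 + 4.69*m^5 - 3.87*m^4 + 3.13*m^3 - 0.17*m^2 + 1.86*m - 2.45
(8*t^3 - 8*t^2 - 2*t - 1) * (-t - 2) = -8*t^4 - 8*t^3 + 18*t^2 + 5*t + 2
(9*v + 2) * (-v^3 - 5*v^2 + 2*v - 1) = -9*v^4 - 47*v^3 + 8*v^2 - 5*v - 2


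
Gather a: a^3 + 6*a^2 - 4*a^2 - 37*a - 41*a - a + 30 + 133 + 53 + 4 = a^3 + 2*a^2 - 79*a + 220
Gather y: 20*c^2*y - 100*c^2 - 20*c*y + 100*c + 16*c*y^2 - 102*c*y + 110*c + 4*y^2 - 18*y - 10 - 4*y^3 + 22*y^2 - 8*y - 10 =-100*c^2 + 210*c - 4*y^3 + y^2*(16*c + 26) + y*(20*c^2 - 122*c - 26) - 20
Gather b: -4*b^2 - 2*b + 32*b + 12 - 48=-4*b^2 + 30*b - 36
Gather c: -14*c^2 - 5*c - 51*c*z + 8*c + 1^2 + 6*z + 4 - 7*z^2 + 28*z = -14*c^2 + c*(3 - 51*z) - 7*z^2 + 34*z + 5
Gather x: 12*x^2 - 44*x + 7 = 12*x^2 - 44*x + 7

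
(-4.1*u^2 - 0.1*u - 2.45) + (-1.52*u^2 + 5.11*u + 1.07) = -5.62*u^2 + 5.01*u - 1.38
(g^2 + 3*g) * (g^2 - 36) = g^4 + 3*g^3 - 36*g^2 - 108*g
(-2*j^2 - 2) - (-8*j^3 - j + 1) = 8*j^3 - 2*j^2 + j - 3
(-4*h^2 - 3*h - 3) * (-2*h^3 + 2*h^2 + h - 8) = 8*h^5 - 2*h^4 - 4*h^3 + 23*h^2 + 21*h + 24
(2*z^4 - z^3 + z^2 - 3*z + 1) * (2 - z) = -2*z^5 + 5*z^4 - 3*z^3 + 5*z^2 - 7*z + 2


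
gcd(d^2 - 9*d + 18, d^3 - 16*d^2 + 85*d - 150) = d - 6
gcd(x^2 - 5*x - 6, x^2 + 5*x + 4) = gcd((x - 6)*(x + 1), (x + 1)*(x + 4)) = x + 1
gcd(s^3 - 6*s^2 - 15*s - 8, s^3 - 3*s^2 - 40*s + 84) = 1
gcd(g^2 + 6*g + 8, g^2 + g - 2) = g + 2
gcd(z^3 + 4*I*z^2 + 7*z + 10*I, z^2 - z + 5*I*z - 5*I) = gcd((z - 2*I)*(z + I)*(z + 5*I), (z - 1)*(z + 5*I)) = z + 5*I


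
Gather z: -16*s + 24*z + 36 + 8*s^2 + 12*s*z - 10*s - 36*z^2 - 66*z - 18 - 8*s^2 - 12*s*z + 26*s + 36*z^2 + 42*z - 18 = 0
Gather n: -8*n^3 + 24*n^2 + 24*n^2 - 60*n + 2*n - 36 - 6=-8*n^3 + 48*n^2 - 58*n - 42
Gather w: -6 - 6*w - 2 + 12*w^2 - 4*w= 12*w^2 - 10*w - 8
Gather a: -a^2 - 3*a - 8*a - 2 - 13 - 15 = -a^2 - 11*a - 30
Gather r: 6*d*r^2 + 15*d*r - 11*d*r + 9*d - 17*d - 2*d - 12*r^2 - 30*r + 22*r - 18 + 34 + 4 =-10*d + r^2*(6*d - 12) + r*(4*d - 8) + 20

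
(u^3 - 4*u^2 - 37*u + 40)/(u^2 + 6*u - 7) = (u^2 - 3*u - 40)/(u + 7)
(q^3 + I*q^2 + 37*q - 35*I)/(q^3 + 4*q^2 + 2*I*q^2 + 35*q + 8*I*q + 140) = (q - I)/(q + 4)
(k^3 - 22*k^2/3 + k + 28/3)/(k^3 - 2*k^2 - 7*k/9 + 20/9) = 3*(k - 7)/(3*k - 5)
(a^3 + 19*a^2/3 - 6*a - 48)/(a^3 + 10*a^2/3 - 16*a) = (a + 3)/a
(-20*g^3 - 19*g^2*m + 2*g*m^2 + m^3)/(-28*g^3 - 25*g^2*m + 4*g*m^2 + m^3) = (5*g + m)/(7*g + m)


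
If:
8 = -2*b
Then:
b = -4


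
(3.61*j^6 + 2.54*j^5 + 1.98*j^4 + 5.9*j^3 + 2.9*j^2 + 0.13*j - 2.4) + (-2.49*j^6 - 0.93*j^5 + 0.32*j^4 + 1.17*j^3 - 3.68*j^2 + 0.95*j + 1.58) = 1.12*j^6 + 1.61*j^5 + 2.3*j^4 + 7.07*j^3 - 0.78*j^2 + 1.08*j - 0.82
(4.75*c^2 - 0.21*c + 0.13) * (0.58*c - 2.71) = 2.755*c^3 - 12.9943*c^2 + 0.6445*c - 0.3523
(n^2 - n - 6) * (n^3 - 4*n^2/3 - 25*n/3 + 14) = n^5 - 7*n^4/3 - 13*n^3 + 91*n^2/3 + 36*n - 84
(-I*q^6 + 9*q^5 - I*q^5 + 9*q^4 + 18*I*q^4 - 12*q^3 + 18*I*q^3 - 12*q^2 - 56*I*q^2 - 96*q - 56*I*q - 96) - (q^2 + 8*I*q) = -I*q^6 + 9*q^5 - I*q^5 + 9*q^4 + 18*I*q^4 - 12*q^3 + 18*I*q^3 - 13*q^2 - 56*I*q^2 - 96*q - 64*I*q - 96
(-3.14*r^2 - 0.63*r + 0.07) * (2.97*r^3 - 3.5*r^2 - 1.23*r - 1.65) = -9.3258*r^5 + 9.1189*r^4 + 6.2751*r^3 + 5.7109*r^2 + 0.9534*r - 0.1155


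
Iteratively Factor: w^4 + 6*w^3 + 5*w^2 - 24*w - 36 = (w - 2)*(w^3 + 8*w^2 + 21*w + 18) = (w - 2)*(w + 3)*(w^2 + 5*w + 6) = (w - 2)*(w + 3)^2*(w + 2)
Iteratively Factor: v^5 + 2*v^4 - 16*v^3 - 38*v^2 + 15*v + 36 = (v + 3)*(v^4 - v^3 - 13*v^2 + v + 12) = (v + 3)^2*(v^3 - 4*v^2 - v + 4) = (v - 1)*(v + 3)^2*(v^2 - 3*v - 4) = (v - 4)*(v - 1)*(v + 3)^2*(v + 1)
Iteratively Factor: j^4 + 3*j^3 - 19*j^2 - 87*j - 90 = (j + 3)*(j^3 - 19*j - 30) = (j - 5)*(j + 3)*(j^2 + 5*j + 6) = (j - 5)*(j + 2)*(j + 3)*(j + 3)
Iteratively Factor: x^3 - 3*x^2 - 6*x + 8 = (x + 2)*(x^2 - 5*x + 4) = (x - 4)*(x + 2)*(x - 1)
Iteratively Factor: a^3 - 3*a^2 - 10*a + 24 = (a + 3)*(a^2 - 6*a + 8) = (a - 2)*(a + 3)*(a - 4)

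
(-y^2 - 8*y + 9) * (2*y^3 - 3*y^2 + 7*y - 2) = -2*y^5 - 13*y^4 + 35*y^3 - 81*y^2 + 79*y - 18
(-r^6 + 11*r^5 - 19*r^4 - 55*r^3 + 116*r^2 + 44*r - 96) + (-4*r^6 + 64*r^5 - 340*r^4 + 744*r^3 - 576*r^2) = -5*r^6 + 75*r^5 - 359*r^4 + 689*r^3 - 460*r^2 + 44*r - 96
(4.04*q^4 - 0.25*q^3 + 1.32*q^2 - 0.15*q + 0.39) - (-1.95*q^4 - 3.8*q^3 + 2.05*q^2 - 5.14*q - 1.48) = 5.99*q^4 + 3.55*q^3 - 0.73*q^2 + 4.99*q + 1.87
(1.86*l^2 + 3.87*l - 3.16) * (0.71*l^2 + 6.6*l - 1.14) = 1.3206*l^4 + 15.0237*l^3 + 21.178*l^2 - 25.2678*l + 3.6024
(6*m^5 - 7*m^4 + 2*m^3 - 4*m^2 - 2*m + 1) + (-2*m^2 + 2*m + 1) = 6*m^5 - 7*m^4 + 2*m^3 - 6*m^2 + 2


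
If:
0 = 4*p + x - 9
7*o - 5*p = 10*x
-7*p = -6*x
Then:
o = 900/217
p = 54/31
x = 63/31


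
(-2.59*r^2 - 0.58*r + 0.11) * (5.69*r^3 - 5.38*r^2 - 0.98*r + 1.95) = -14.7371*r^5 + 10.634*r^4 + 6.2845*r^3 - 5.0739*r^2 - 1.2388*r + 0.2145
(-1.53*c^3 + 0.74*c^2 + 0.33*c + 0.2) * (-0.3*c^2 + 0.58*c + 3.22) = 0.459*c^5 - 1.1094*c^4 - 4.5964*c^3 + 2.5142*c^2 + 1.1786*c + 0.644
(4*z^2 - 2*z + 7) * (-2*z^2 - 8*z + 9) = -8*z^4 - 28*z^3 + 38*z^2 - 74*z + 63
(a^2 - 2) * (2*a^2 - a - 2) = 2*a^4 - a^3 - 6*a^2 + 2*a + 4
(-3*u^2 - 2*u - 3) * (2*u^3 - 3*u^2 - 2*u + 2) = -6*u^5 + 5*u^4 + 6*u^3 + 7*u^2 + 2*u - 6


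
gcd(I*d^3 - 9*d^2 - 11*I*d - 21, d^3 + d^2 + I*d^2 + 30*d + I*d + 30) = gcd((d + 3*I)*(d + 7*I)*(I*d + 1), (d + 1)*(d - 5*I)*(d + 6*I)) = 1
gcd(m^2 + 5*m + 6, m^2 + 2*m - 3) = m + 3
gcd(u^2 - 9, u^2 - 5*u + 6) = u - 3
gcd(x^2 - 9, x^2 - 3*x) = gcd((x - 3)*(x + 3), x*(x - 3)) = x - 3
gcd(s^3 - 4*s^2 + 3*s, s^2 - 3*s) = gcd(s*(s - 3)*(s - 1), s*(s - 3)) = s^2 - 3*s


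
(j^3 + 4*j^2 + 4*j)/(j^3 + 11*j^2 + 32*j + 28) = j/(j + 7)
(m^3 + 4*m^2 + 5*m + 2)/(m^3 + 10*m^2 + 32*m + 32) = (m^2 + 2*m + 1)/(m^2 + 8*m + 16)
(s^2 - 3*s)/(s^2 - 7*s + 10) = s*(s - 3)/(s^2 - 7*s + 10)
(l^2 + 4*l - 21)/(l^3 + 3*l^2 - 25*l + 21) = 1/(l - 1)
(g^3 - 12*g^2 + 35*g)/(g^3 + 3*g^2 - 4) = g*(g^2 - 12*g + 35)/(g^3 + 3*g^2 - 4)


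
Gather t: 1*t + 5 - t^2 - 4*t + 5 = -t^2 - 3*t + 10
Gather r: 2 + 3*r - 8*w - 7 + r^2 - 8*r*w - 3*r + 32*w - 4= r^2 - 8*r*w + 24*w - 9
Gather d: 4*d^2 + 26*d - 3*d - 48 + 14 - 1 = 4*d^2 + 23*d - 35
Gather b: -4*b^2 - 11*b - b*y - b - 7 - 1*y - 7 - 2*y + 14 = -4*b^2 + b*(-y - 12) - 3*y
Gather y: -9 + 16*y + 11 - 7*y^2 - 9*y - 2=-7*y^2 + 7*y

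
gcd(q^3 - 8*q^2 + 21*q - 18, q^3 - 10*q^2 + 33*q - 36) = q^2 - 6*q + 9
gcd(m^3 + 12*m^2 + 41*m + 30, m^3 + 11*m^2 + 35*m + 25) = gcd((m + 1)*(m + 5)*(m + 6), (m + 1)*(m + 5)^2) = m^2 + 6*m + 5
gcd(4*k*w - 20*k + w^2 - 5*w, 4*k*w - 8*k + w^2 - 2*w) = 4*k + w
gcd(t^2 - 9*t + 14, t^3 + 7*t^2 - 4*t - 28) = t - 2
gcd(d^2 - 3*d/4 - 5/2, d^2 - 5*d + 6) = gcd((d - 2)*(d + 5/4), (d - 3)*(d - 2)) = d - 2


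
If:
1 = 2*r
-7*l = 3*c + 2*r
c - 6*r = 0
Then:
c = 3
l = -10/7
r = 1/2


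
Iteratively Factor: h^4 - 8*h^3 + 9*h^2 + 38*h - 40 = (h - 1)*(h^3 - 7*h^2 + 2*h + 40) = (h - 1)*(h + 2)*(h^2 - 9*h + 20) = (h - 4)*(h - 1)*(h + 2)*(h - 5)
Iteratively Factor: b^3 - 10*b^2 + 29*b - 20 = (b - 1)*(b^2 - 9*b + 20) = (b - 5)*(b - 1)*(b - 4)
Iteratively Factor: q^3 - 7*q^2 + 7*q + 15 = (q - 5)*(q^2 - 2*q - 3) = (q - 5)*(q - 3)*(q + 1)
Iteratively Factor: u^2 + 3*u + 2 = (u + 2)*(u + 1)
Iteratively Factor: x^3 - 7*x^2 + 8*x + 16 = (x + 1)*(x^2 - 8*x + 16) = (x - 4)*(x + 1)*(x - 4)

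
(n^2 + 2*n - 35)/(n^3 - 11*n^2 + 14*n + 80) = (n + 7)/(n^2 - 6*n - 16)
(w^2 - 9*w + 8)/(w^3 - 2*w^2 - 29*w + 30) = (w - 8)/(w^2 - w - 30)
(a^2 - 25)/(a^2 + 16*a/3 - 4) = 3*(a^2 - 25)/(3*a^2 + 16*a - 12)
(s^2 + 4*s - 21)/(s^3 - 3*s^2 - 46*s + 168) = (s - 3)/(s^2 - 10*s + 24)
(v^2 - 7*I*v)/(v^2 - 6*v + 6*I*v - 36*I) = v*(v - 7*I)/(v^2 + 6*v*(-1 + I) - 36*I)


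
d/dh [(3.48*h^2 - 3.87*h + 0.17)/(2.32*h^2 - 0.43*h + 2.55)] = (7.482*h^2 + 16.9592*h - 9.7954)/(5.3824*h^4 - 1.9952*h^3 + 12.0169*h^2 - 2.193*h + 6.5025)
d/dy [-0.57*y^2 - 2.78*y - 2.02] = -1.14*y - 2.78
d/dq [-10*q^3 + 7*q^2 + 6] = 2*q*(7 - 15*q)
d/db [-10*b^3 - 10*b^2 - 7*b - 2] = -30*b^2 - 20*b - 7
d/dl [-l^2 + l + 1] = 1 - 2*l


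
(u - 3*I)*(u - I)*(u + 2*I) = u^3 - 2*I*u^2 + 5*u - 6*I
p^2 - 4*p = p*(p - 4)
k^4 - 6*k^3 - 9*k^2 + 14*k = k*(k - 7)*(k - 1)*(k + 2)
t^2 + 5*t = t*(t + 5)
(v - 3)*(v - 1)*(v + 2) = v^3 - 2*v^2 - 5*v + 6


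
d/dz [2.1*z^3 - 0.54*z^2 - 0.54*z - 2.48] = 6.3*z^2 - 1.08*z - 0.54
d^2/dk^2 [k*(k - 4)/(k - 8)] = 64/(k^3 - 24*k^2 + 192*k - 512)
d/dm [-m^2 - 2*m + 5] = -2*m - 2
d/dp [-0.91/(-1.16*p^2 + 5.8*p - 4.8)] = (5.278 - 2.1112*p)/(1.16*p^2 - 5.8*p + 4.8)^2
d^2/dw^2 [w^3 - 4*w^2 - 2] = 6*w - 8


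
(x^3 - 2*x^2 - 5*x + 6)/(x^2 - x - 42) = (-x^3 + 2*x^2 + 5*x - 6)/(-x^2 + x + 42)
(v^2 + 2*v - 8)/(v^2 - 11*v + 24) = (v^2 + 2*v - 8)/(v^2 - 11*v + 24)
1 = 1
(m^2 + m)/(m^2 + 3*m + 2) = m/(m + 2)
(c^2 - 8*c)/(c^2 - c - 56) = c/(c + 7)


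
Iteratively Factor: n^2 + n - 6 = (n - 2)*(n + 3)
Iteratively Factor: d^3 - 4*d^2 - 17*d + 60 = (d + 4)*(d^2 - 8*d + 15) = (d - 3)*(d + 4)*(d - 5)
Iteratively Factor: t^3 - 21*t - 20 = (t + 1)*(t^2 - t - 20) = (t - 5)*(t + 1)*(t + 4)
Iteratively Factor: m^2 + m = (m + 1)*(m)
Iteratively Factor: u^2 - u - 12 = (u + 3)*(u - 4)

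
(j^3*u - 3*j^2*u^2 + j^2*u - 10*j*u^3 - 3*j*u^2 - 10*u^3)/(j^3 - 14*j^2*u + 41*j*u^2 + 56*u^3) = u*(j^3 - 3*j^2*u + j^2 - 10*j*u^2 - 3*j*u - 10*u^2)/(j^3 - 14*j^2*u + 41*j*u^2 + 56*u^3)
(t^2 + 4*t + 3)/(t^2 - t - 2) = (t + 3)/(t - 2)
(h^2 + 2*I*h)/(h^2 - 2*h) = (h + 2*I)/(h - 2)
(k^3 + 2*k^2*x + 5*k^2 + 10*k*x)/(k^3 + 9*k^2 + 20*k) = (k + 2*x)/(k + 4)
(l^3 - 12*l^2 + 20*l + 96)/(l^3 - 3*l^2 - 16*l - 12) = (l - 8)/(l + 1)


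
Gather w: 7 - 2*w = 7 - 2*w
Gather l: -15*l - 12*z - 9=-15*l - 12*z - 9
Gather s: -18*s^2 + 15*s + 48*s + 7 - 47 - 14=-18*s^2 + 63*s - 54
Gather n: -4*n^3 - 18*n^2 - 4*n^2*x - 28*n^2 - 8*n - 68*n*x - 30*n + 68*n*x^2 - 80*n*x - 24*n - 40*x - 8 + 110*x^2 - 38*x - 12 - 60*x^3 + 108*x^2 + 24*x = -4*n^3 + n^2*(-4*x - 46) + n*(68*x^2 - 148*x - 62) - 60*x^3 + 218*x^2 - 54*x - 20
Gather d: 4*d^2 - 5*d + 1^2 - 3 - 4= 4*d^2 - 5*d - 6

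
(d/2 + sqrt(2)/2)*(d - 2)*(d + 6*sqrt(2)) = d^3/2 - d^2 + 7*sqrt(2)*d^2/2 - 7*sqrt(2)*d + 6*d - 12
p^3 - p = p*(p - 1)*(p + 1)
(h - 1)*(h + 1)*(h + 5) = h^3 + 5*h^2 - h - 5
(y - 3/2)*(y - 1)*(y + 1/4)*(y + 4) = y^4 + 7*y^3/4 - 65*y^2/8 + 31*y/8 + 3/2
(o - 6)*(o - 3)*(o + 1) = o^3 - 8*o^2 + 9*o + 18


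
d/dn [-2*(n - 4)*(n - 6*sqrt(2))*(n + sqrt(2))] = -6*n^2 + 16*n + 20*sqrt(2)*n - 40*sqrt(2) + 24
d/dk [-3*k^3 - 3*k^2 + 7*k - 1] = -9*k^2 - 6*k + 7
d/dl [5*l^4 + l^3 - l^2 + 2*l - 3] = 20*l^3 + 3*l^2 - 2*l + 2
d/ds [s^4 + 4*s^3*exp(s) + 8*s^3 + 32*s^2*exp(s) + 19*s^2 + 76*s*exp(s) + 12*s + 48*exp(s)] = 4*s^3*exp(s) + 4*s^3 + 44*s^2*exp(s) + 24*s^2 + 140*s*exp(s) + 38*s + 124*exp(s) + 12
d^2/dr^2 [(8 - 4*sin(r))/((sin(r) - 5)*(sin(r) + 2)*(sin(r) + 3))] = 8*(2*sin(r)^7 - 9*sin(r)^6 + 35*sin(r)^5 + 245*sin(r)^4 - 289*sin(r)^3 - 940*sin(r)^2 + 1200*sin(r) + 1292)/((sin(r) - 5)^3*(sin(r) + 2)^3*(sin(r) + 3)^3)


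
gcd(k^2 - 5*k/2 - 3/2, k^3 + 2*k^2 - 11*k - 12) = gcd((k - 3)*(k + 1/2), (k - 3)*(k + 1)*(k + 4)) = k - 3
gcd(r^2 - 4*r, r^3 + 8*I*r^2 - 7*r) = r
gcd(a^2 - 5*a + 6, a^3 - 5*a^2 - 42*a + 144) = a - 3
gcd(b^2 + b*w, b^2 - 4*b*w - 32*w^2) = 1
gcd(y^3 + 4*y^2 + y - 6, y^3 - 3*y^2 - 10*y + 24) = y + 3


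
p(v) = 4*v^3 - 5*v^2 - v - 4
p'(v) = 12*v^2 - 10*v - 1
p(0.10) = -4.15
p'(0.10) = -1.88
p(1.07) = -5.89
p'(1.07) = 2.04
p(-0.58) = -5.88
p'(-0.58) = 8.84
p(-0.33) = -4.36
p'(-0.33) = 3.61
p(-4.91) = -593.11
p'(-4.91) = 337.40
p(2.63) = 31.55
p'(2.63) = 55.70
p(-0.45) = -4.93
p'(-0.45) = 5.93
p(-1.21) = -17.20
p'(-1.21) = 28.67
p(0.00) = -4.00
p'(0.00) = -1.00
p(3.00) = 56.00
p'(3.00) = 77.00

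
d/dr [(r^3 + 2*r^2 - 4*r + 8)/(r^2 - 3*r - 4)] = (r^4 - 6*r^3 - 14*r^2 - 32*r + 40)/(r^4 - 6*r^3 + r^2 + 24*r + 16)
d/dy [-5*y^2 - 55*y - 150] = -10*y - 55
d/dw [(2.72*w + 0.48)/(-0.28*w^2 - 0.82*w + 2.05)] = (0.7616*w^2 + 0.2688*w + 5.9696)/(0.0784*w^4 + 0.4592*w^3 - 0.4756*w^2 - 3.362*w + 4.2025)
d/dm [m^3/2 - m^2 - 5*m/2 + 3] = 3*m^2/2 - 2*m - 5/2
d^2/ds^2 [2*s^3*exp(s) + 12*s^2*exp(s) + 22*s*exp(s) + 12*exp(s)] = 2*(s^3 + 12*s^2 + 41*s + 40)*exp(s)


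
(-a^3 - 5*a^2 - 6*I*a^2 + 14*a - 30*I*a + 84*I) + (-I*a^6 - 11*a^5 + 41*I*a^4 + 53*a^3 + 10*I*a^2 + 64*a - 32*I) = -I*a^6 - 11*a^5 + 41*I*a^4 + 52*a^3 - 5*a^2 + 4*I*a^2 + 78*a - 30*I*a + 52*I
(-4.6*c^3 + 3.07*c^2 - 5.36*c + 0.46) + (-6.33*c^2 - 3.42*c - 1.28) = -4.6*c^3 - 3.26*c^2 - 8.78*c - 0.82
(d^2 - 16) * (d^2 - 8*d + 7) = d^4 - 8*d^3 - 9*d^2 + 128*d - 112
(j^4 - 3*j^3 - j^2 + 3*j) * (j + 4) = j^5 + j^4 - 13*j^3 - j^2 + 12*j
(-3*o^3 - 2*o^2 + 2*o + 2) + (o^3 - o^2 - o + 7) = -2*o^3 - 3*o^2 + o + 9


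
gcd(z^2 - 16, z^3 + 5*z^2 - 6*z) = 1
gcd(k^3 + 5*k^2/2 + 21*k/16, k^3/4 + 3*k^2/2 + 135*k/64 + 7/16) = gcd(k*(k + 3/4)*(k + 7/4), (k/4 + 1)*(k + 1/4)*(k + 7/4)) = k + 7/4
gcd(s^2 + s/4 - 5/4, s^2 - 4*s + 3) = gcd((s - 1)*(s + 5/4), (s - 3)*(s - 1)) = s - 1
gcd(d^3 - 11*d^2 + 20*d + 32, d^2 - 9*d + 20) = d - 4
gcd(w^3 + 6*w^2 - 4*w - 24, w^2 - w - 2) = w - 2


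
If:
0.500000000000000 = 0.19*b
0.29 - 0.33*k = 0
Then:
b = 2.63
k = 0.88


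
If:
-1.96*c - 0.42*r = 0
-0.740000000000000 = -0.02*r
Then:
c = -7.93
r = 37.00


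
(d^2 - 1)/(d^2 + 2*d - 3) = (d + 1)/(d + 3)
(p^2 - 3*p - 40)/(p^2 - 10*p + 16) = (p + 5)/(p - 2)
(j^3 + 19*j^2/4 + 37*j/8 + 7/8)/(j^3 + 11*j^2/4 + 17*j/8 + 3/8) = (2*j + 7)/(2*j + 3)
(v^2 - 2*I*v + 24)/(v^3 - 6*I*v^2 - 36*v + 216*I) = (v + 4*I)/(v^2 - 36)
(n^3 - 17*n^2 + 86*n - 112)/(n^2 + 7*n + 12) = (n^3 - 17*n^2 + 86*n - 112)/(n^2 + 7*n + 12)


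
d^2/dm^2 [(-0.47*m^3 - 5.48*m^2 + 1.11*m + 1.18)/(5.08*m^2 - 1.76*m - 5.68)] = (1.4210854715202e-14*m^5 + 2.27373675443232e-13*m^4 - 70.7358399999999*m^3 - 794.214336*m^2 + 37.889472*m - 300.38208)/(131.096512*m^6 - 136.257792*m^5 - 392.533632*m^4 + 299.250688*m^3 + 438.895872*m^2 - 170.345472*m - 183.250432)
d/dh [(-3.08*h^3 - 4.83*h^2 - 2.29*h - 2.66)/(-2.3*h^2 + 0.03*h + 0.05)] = (7.084*h^4 - 0.184799999999999*h^3 - 5.8739*h^2 - 12.719*h - 0.0347)/(5.29*h^4 - 0.138*h^3 - 0.2291*h^2 + 0.003*h + 0.0025)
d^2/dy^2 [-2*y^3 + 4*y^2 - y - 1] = 8 - 12*y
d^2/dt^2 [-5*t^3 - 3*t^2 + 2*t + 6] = -30*t - 6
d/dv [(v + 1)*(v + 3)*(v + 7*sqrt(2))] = 3*v^2 + 8*v + 14*sqrt(2)*v + 3 + 28*sqrt(2)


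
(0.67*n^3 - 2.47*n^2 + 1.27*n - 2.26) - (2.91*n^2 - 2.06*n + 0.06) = 0.67*n^3 - 5.38*n^2 + 3.33*n - 2.32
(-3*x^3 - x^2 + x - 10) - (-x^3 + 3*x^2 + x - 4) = -2*x^3 - 4*x^2 - 6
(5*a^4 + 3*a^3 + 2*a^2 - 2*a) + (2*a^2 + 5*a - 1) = 5*a^4 + 3*a^3 + 4*a^2 + 3*a - 1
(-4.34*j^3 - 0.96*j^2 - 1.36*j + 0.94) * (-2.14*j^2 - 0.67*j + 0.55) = 9.2876*j^5 + 4.9622*j^4 + 1.1666*j^3 - 1.6284*j^2 - 1.3778*j + 0.517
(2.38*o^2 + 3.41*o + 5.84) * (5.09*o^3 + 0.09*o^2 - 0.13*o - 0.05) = 12.1142*o^5 + 17.5711*o^4 + 29.7231*o^3 - 0.0367000000000001*o^2 - 0.9297*o - 0.292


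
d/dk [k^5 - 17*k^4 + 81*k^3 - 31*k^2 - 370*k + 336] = 5*k^4 - 68*k^3 + 243*k^2 - 62*k - 370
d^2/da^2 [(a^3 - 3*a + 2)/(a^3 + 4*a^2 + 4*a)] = 2*(-4*a^3 + 3*a^2 + 6*a + 4)/(a^3*(a^3 + 6*a^2 + 12*a + 8))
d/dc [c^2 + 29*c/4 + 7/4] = 2*c + 29/4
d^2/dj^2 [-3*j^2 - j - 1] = -6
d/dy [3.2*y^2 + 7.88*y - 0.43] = 6.4*y + 7.88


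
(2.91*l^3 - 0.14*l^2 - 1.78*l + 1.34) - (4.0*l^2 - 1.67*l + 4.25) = 2.91*l^3 - 4.14*l^2 - 0.11*l - 2.91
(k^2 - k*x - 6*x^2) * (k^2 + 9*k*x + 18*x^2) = k^4 + 8*k^3*x + 3*k^2*x^2 - 72*k*x^3 - 108*x^4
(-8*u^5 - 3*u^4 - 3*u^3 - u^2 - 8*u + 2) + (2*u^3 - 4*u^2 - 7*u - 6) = -8*u^5 - 3*u^4 - u^3 - 5*u^2 - 15*u - 4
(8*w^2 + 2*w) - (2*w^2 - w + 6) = 6*w^2 + 3*w - 6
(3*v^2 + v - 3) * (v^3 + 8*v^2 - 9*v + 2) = 3*v^5 + 25*v^4 - 22*v^3 - 27*v^2 + 29*v - 6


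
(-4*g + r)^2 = 16*g^2 - 8*g*r + r^2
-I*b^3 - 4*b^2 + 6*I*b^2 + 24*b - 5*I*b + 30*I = (b - 6)*(b - 5*I)*(-I*b + 1)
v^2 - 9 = (v - 3)*(v + 3)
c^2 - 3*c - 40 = (c - 8)*(c + 5)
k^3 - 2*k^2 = k^2*(k - 2)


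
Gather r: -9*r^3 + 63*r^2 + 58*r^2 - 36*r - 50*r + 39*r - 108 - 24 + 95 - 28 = -9*r^3 + 121*r^2 - 47*r - 65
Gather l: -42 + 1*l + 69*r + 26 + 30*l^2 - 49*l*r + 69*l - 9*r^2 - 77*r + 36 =30*l^2 + l*(70 - 49*r) - 9*r^2 - 8*r + 20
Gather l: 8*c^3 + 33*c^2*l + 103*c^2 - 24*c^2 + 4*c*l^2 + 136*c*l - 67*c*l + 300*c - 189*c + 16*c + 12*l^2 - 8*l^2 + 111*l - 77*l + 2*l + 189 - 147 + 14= 8*c^3 + 79*c^2 + 127*c + l^2*(4*c + 4) + l*(33*c^2 + 69*c + 36) + 56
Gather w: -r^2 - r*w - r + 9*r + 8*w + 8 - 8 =-r^2 + 8*r + w*(8 - r)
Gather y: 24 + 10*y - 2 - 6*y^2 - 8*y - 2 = -6*y^2 + 2*y + 20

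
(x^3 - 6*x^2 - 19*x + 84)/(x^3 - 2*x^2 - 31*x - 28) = (x - 3)/(x + 1)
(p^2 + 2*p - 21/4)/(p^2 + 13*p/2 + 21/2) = (p - 3/2)/(p + 3)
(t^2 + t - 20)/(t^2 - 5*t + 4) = (t + 5)/(t - 1)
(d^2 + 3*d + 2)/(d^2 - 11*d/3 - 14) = 3*(d^2 + 3*d + 2)/(3*d^2 - 11*d - 42)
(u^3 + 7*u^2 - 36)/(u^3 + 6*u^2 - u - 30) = (u + 6)/(u + 5)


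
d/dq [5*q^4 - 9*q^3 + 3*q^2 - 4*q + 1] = 20*q^3 - 27*q^2 + 6*q - 4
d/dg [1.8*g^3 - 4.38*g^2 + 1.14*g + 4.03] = 5.4*g^2 - 8.76*g + 1.14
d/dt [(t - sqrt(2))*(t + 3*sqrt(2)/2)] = 2*t + sqrt(2)/2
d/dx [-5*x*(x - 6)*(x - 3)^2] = -20*x^3 + 180*x^2 - 450*x + 270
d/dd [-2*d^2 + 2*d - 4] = 2 - 4*d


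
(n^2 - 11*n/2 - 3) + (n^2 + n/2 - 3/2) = 2*n^2 - 5*n - 9/2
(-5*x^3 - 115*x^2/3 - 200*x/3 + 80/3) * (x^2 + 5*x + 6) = -5*x^5 - 190*x^4/3 - 865*x^3/3 - 1610*x^2/3 - 800*x/3 + 160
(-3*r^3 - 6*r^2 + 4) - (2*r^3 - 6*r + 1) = -5*r^3 - 6*r^2 + 6*r + 3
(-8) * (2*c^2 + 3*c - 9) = -16*c^2 - 24*c + 72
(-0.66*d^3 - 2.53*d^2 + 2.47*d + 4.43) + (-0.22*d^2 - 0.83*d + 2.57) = -0.66*d^3 - 2.75*d^2 + 1.64*d + 7.0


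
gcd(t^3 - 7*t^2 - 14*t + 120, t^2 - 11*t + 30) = t^2 - 11*t + 30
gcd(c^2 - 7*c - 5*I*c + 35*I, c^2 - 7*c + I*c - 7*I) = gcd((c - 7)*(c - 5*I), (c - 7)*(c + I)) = c - 7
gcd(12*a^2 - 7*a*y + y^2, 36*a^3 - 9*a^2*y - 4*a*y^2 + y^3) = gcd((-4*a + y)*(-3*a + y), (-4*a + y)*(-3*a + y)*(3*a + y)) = 12*a^2 - 7*a*y + y^2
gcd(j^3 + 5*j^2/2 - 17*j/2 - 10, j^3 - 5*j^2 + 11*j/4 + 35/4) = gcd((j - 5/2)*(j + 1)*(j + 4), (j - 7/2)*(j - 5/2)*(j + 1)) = j^2 - 3*j/2 - 5/2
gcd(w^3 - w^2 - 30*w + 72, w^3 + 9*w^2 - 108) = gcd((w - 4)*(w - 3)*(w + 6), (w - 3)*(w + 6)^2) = w^2 + 3*w - 18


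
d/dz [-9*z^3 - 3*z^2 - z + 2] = -27*z^2 - 6*z - 1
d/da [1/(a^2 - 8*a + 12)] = 2*(4 - a)/(a^2 - 8*a + 12)^2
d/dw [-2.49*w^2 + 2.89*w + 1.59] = 2.89 - 4.98*w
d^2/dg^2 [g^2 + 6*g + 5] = 2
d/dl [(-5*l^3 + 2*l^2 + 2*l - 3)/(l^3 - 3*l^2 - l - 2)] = (13*l^4 + 6*l^3 + 43*l^2 - 26*l - 7)/(l^6 - 6*l^5 + 7*l^4 + 2*l^3 + 13*l^2 + 4*l + 4)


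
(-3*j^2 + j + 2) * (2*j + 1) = -6*j^3 - j^2 + 5*j + 2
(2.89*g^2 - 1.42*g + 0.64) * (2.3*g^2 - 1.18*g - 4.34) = 6.647*g^4 - 6.6762*g^3 - 9.395*g^2 + 5.4076*g - 2.7776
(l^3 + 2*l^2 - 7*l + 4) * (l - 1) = l^4 + l^3 - 9*l^2 + 11*l - 4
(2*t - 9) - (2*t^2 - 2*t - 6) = -2*t^2 + 4*t - 3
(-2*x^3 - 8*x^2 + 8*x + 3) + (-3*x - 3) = -2*x^3 - 8*x^2 + 5*x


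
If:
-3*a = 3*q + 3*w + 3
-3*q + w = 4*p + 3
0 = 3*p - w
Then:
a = -8*w/9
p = w/3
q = -w/9 - 1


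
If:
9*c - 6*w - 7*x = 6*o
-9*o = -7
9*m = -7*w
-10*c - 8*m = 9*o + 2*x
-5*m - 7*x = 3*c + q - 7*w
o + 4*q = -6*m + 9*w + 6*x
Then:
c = -295169/170064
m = 134603/85032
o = 7/9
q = -377489/42516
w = -19229/9448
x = -65401/56688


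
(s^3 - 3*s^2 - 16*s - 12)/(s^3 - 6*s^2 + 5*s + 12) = (s^2 - 4*s - 12)/(s^2 - 7*s + 12)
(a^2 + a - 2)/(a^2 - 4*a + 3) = (a + 2)/(a - 3)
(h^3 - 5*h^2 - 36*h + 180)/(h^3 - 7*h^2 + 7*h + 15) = (h^2 - 36)/(h^2 - 2*h - 3)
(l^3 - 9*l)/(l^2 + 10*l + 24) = l*(l^2 - 9)/(l^2 + 10*l + 24)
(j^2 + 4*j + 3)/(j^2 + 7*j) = (j^2 + 4*j + 3)/(j*(j + 7))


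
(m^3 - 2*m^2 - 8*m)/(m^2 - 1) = m*(m^2 - 2*m - 8)/(m^2 - 1)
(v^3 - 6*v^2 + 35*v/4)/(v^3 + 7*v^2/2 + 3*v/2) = (4*v^2 - 24*v + 35)/(2*(2*v^2 + 7*v + 3))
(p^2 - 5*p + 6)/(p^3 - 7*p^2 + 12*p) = (p - 2)/(p*(p - 4))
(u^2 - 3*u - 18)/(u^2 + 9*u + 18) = (u - 6)/(u + 6)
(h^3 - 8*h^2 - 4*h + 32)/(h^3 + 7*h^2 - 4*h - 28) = (h - 8)/(h + 7)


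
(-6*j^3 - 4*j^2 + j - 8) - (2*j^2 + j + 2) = -6*j^3 - 6*j^2 - 10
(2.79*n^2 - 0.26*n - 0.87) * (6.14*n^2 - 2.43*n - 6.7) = 17.1306*n^4 - 8.3761*n^3 - 23.403*n^2 + 3.8561*n + 5.829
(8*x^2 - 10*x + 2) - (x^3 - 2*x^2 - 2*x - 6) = -x^3 + 10*x^2 - 8*x + 8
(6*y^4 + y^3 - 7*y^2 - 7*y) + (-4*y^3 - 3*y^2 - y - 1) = 6*y^4 - 3*y^3 - 10*y^2 - 8*y - 1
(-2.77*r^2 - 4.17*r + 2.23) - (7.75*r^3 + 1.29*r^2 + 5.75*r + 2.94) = -7.75*r^3 - 4.06*r^2 - 9.92*r - 0.71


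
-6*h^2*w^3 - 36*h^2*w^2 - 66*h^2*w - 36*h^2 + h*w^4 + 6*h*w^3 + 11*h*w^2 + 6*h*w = (-6*h + w)*(w + 2)*(w + 3)*(h*w + h)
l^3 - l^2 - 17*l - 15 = (l - 5)*(l + 1)*(l + 3)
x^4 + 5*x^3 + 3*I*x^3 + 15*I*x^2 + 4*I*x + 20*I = (x + 5)*(x - I)*(x + 2*I)^2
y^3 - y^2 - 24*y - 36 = (y - 6)*(y + 2)*(y + 3)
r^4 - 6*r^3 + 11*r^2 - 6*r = r*(r - 3)*(r - 2)*(r - 1)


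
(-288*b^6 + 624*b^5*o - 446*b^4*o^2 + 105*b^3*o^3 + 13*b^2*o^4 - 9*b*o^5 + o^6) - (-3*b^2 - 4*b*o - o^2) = -288*b^6 + 624*b^5*o - 446*b^4*o^2 + 105*b^3*o^3 + 13*b^2*o^4 + 3*b^2 - 9*b*o^5 + 4*b*o + o^6 + o^2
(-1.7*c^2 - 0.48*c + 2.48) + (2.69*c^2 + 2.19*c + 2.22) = 0.99*c^2 + 1.71*c + 4.7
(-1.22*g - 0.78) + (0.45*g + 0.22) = -0.77*g - 0.56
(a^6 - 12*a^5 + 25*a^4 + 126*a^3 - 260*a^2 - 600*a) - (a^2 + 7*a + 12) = a^6 - 12*a^5 + 25*a^4 + 126*a^3 - 261*a^2 - 607*a - 12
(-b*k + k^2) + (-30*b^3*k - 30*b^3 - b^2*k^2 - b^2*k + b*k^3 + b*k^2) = -30*b^3*k - 30*b^3 - b^2*k^2 - b^2*k + b*k^3 + b*k^2 - b*k + k^2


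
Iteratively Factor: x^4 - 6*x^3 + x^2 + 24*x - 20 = (x + 2)*(x^3 - 8*x^2 + 17*x - 10) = (x - 2)*(x + 2)*(x^2 - 6*x + 5) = (x - 2)*(x - 1)*(x + 2)*(x - 5)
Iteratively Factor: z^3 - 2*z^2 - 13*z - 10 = (z + 2)*(z^2 - 4*z - 5) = (z - 5)*(z + 2)*(z + 1)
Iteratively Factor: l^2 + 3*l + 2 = (l + 2)*(l + 1)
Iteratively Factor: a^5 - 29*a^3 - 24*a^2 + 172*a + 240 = (a + 4)*(a^4 - 4*a^3 - 13*a^2 + 28*a + 60) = (a + 2)*(a + 4)*(a^3 - 6*a^2 - a + 30) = (a + 2)^2*(a + 4)*(a^2 - 8*a + 15) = (a - 5)*(a + 2)^2*(a + 4)*(a - 3)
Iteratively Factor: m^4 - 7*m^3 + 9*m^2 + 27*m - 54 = (m + 2)*(m^3 - 9*m^2 + 27*m - 27) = (m - 3)*(m + 2)*(m^2 - 6*m + 9) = (m - 3)^2*(m + 2)*(m - 3)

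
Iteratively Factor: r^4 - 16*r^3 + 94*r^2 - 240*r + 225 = (r - 5)*(r^3 - 11*r^2 + 39*r - 45) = (r - 5)^2*(r^2 - 6*r + 9) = (r - 5)^2*(r - 3)*(r - 3)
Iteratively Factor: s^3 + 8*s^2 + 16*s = (s + 4)*(s^2 + 4*s) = (s + 4)^2*(s)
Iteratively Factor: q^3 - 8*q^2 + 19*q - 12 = (q - 4)*(q^2 - 4*q + 3) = (q - 4)*(q - 1)*(q - 3)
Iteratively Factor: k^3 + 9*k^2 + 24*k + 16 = (k + 4)*(k^2 + 5*k + 4) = (k + 1)*(k + 4)*(k + 4)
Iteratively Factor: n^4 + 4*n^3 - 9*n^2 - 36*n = (n - 3)*(n^3 + 7*n^2 + 12*n) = (n - 3)*(n + 4)*(n^2 + 3*n) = (n - 3)*(n + 3)*(n + 4)*(n)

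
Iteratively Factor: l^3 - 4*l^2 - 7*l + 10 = (l - 5)*(l^2 + l - 2) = (l - 5)*(l - 1)*(l + 2)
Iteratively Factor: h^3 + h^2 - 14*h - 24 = (h + 2)*(h^2 - h - 12) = (h + 2)*(h + 3)*(h - 4)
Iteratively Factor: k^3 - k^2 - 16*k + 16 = (k - 4)*(k^2 + 3*k - 4) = (k - 4)*(k - 1)*(k + 4)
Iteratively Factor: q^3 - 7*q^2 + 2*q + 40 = (q - 5)*(q^2 - 2*q - 8) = (q - 5)*(q + 2)*(q - 4)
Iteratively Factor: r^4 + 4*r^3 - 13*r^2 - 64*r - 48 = (r + 1)*(r^3 + 3*r^2 - 16*r - 48) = (r + 1)*(r + 4)*(r^2 - r - 12) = (r + 1)*(r + 3)*(r + 4)*(r - 4)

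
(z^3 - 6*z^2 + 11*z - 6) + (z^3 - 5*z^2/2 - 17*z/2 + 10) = 2*z^3 - 17*z^2/2 + 5*z/2 + 4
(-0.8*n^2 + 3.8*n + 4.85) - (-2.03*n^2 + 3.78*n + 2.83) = 1.23*n^2 + 0.02*n + 2.02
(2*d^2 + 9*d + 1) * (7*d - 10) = 14*d^3 + 43*d^2 - 83*d - 10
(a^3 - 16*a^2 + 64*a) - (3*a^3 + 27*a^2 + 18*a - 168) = -2*a^3 - 43*a^2 + 46*a + 168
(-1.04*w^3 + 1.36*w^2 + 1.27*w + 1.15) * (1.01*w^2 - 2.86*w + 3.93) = -1.0504*w^5 + 4.348*w^4 - 6.6941*w^3 + 2.8741*w^2 + 1.7021*w + 4.5195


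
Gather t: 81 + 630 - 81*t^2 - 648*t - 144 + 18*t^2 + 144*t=-63*t^2 - 504*t + 567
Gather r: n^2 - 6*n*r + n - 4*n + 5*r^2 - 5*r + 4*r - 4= n^2 - 3*n + 5*r^2 + r*(-6*n - 1) - 4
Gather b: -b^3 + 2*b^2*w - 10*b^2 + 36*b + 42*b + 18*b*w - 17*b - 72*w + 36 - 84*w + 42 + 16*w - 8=-b^3 + b^2*(2*w - 10) + b*(18*w + 61) - 140*w + 70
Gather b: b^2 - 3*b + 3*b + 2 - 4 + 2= b^2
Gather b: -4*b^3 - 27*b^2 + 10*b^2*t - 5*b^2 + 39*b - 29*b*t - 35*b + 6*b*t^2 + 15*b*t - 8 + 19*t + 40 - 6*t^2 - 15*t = -4*b^3 + b^2*(10*t - 32) + b*(6*t^2 - 14*t + 4) - 6*t^2 + 4*t + 32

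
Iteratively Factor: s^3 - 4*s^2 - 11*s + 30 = (s + 3)*(s^2 - 7*s + 10) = (s - 2)*(s + 3)*(s - 5)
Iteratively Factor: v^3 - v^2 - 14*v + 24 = (v - 3)*(v^2 + 2*v - 8) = (v - 3)*(v - 2)*(v + 4)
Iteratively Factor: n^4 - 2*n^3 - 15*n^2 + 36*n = (n)*(n^3 - 2*n^2 - 15*n + 36) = n*(n + 4)*(n^2 - 6*n + 9) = n*(n - 3)*(n + 4)*(n - 3)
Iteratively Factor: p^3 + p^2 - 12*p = (p)*(p^2 + p - 12) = p*(p + 4)*(p - 3)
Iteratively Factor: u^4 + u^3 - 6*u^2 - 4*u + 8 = (u - 2)*(u^3 + 3*u^2 - 4) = (u - 2)*(u + 2)*(u^2 + u - 2) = (u - 2)*(u + 2)^2*(u - 1)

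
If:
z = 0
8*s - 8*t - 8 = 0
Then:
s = t + 1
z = 0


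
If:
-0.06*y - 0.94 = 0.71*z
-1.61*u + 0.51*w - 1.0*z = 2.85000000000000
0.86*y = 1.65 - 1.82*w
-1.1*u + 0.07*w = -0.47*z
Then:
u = -0.18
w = 3.23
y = -4.92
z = -0.91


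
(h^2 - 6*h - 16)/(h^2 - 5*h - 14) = (h - 8)/(h - 7)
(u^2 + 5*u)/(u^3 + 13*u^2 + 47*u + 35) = u/(u^2 + 8*u + 7)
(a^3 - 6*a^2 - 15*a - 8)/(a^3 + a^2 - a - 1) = (a - 8)/(a - 1)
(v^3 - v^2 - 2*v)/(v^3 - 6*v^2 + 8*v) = (v + 1)/(v - 4)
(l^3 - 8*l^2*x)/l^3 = (l - 8*x)/l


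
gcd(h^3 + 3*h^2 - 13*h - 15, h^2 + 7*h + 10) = h + 5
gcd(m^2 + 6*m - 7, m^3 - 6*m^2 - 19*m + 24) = m - 1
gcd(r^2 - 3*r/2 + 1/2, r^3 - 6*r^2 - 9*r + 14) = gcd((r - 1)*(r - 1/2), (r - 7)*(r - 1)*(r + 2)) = r - 1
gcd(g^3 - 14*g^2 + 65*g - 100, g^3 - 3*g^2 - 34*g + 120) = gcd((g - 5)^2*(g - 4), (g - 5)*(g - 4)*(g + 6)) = g^2 - 9*g + 20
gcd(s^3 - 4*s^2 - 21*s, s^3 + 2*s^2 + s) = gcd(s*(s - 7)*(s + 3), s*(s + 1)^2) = s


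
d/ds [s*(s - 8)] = 2*s - 8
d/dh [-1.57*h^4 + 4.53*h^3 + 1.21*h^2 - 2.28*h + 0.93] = -6.28*h^3 + 13.59*h^2 + 2.42*h - 2.28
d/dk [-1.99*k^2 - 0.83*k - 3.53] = -3.98*k - 0.83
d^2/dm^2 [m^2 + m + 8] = 2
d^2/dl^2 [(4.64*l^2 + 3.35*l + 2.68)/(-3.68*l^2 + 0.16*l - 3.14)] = (-5.6843418860808e-14*l^4 - 96.1981440000001*l^3 + 103.934976*l^2 + 241.727424*l - 33.064512)/(49.836032*l^6 - 6.500352*l^5 + 127.852032*l^4 - 11.097088*l^3 + 109.091136*l^2 - 4.732608*l + 30.959144)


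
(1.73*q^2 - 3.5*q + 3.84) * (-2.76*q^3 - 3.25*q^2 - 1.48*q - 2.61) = -4.7748*q^5 + 4.0375*q^4 - 1.7838*q^3 - 11.8153*q^2 + 3.4518*q - 10.0224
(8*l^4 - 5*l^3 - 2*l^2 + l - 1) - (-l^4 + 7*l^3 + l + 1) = 9*l^4 - 12*l^3 - 2*l^2 - 2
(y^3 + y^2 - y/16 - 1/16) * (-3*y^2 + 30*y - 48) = -3*y^5 + 27*y^4 - 285*y^3/16 - 795*y^2/16 + 9*y/8 + 3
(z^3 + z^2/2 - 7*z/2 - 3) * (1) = z^3 + z^2/2 - 7*z/2 - 3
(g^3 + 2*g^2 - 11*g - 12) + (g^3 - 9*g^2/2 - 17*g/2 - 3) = 2*g^3 - 5*g^2/2 - 39*g/2 - 15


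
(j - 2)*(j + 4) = j^2 + 2*j - 8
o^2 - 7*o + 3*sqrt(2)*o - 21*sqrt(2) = (o - 7)*(o + 3*sqrt(2))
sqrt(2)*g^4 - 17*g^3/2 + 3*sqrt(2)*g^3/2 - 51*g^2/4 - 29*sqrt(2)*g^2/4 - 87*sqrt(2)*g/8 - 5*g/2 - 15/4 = (g + 3/2)*(g - 5*sqrt(2))*(g + sqrt(2)/2)*(sqrt(2)*g + 1/2)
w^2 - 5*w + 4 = (w - 4)*(w - 1)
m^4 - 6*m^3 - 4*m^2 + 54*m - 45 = (m - 5)*(m - 3)*(m - 1)*(m + 3)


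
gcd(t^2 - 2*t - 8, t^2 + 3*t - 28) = t - 4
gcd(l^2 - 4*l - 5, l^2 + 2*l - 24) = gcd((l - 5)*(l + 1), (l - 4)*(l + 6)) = 1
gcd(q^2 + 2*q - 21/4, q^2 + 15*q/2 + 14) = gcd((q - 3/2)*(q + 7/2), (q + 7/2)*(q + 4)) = q + 7/2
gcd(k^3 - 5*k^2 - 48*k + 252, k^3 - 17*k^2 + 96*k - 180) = k^2 - 12*k + 36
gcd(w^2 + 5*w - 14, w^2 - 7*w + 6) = 1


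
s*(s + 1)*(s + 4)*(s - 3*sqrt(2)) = s^4 - 3*sqrt(2)*s^3 + 5*s^3 - 15*sqrt(2)*s^2 + 4*s^2 - 12*sqrt(2)*s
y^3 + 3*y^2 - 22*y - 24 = (y - 4)*(y + 1)*(y + 6)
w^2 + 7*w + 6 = (w + 1)*(w + 6)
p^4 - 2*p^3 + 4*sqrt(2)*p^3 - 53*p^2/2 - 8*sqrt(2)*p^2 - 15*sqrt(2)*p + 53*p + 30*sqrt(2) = (p - 2)*(p - 5*sqrt(2)/2)*(p + sqrt(2)/2)*(p + 6*sqrt(2))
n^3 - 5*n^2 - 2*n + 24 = (n - 4)*(n - 3)*(n + 2)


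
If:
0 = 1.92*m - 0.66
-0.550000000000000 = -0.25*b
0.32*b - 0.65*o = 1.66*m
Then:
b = 2.20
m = 0.34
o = 0.21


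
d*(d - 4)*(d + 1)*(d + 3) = d^4 - 13*d^2 - 12*d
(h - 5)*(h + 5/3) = h^2 - 10*h/3 - 25/3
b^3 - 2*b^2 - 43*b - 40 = (b - 8)*(b + 1)*(b + 5)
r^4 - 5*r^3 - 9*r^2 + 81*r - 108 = (r - 3)^3*(r + 4)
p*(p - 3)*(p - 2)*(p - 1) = p^4 - 6*p^3 + 11*p^2 - 6*p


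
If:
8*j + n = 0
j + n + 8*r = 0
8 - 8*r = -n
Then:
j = 8/15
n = -64/15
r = 7/15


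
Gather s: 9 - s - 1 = 8 - s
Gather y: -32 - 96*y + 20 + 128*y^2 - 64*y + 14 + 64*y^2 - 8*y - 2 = 192*y^2 - 168*y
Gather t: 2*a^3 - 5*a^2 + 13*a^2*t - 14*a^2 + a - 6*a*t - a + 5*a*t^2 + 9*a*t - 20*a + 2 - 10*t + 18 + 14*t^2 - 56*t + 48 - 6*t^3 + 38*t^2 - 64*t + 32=2*a^3 - 19*a^2 - 20*a - 6*t^3 + t^2*(5*a + 52) + t*(13*a^2 + 3*a - 130) + 100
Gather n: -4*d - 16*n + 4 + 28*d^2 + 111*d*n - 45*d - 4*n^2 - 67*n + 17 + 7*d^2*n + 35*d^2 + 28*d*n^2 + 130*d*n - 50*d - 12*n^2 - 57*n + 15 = 63*d^2 - 99*d + n^2*(28*d - 16) + n*(7*d^2 + 241*d - 140) + 36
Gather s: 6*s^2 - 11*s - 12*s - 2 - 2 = 6*s^2 - 23*s - 4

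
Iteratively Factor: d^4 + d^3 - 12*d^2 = (d)*(d^3 + d^2 - 12*d) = d*(d - 3)*(d^2 + 4*d) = d^2*(d - 3)*(d + 4)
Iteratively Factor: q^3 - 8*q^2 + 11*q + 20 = (q + 1)*(q^2 - 9*q + 20) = (q - 4)*(q + 1)*(q - 5)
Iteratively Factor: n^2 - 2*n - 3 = (n - 3)*(n + 1)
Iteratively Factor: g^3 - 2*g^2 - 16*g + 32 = (g + 4)*(g^2 - 6*g + 8) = (g - 4)*(g + 4)*(g - 2)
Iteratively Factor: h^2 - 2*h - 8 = (h + 2)*(h - 4)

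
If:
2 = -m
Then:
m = -2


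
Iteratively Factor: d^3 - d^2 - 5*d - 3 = (d + 1)*(d^2 - 2*d - 3) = (d - 3)*(d + 1)*(d + 1)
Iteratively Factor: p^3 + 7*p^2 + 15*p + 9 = (p + 1)*(p^2 + 6*p + 9) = (p + 1)*(p + 3)*(p + 3)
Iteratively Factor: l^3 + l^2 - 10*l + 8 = (l + 4)*(l^2 - 3*l + 2) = (l - 1)*(l + 4)*(l - 2)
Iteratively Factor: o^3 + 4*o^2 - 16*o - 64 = (o - 4)*(o^2 + 8*o + 16) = (o - 4)*(o + 4)*(o + 4)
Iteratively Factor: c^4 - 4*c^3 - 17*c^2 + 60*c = (c - 3)*(c^3 - c^2 - 20*c) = (c - 3)*(c + 4)*(c^2 - 5*c) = (c - 5)*(c - 3)*(c + 4)*(c)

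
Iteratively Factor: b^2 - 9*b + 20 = (b - 4)*(b - 5)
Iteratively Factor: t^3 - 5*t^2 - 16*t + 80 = (t + 4)*(t^2 - 9*t + 20) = (t - 4)*(t + 4)*(t - 5)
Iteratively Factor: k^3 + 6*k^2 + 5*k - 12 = (k - 1)*(k^2 + 7*k + 12) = (k - 1)*(k + 3)*(k + 4)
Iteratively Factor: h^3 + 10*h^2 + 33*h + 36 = (h + 3)*(h^2 + 7*h + 12) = (h + 3)^2*(h + 4)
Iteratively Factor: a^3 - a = (a - 1)*(a^2 + a) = (a - 1)*(a + 1)*(a)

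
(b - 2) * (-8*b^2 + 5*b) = -8*b^3 + 21*b^2 - 10*b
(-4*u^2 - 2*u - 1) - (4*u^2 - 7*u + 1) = -8*u^2 + 5*u - 2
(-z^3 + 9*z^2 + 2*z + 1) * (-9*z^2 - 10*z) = 9*z^5 - 71*z^4 - 108*z^3 - 29*z^2 - 10*z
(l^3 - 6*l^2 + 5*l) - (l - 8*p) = l^3 - 6*l^2 + 4*l + 8*p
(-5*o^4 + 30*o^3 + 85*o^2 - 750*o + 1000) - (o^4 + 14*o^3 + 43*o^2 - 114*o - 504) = -6*o^4 + 16*o^3 + 42*o^2 - 636*o + 1504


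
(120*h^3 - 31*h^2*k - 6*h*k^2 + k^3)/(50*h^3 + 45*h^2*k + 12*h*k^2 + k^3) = (24*h^2 - 11*h*k + k^2)/(10*h^2 + 7*h*k + k^2)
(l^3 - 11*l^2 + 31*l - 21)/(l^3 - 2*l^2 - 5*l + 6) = (l - 7)/(l + 2)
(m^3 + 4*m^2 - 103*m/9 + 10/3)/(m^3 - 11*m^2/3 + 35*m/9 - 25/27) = 3*(m + 6)/(3*m - 5)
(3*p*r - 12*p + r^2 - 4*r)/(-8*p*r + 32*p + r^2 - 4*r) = (-3*p - r)/(8*p - r)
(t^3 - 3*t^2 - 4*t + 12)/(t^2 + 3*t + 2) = (t^2 - 5*t + 6)/(t + 1)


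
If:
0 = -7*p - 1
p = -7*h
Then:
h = 1/49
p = -1/7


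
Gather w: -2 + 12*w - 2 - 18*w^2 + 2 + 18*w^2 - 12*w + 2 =0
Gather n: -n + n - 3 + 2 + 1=0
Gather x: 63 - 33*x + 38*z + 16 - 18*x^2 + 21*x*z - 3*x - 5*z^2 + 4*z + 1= -18*x^2 + x*(21*z - 36) - 5*z^2 + 42*z + 80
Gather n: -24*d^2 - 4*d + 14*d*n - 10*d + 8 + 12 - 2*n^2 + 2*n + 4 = -24*d^2 - 14*d - 2*n^2 + n*(14*d + 2) + 24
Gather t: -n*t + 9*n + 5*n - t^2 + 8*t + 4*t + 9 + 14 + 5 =14*n - t^2 + t*(12 - n) + 28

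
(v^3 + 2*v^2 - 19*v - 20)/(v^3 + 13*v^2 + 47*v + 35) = (v - 4)/(v + 7)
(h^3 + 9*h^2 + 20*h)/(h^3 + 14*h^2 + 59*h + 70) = h*(h + 4)/(h^2 + 9*h + 14)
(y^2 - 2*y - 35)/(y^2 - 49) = (y + 5)/(y + 7)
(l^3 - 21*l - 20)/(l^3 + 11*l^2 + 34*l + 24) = (l - 5)/(l + 6)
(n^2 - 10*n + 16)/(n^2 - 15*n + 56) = (n - 2)/(n - 7)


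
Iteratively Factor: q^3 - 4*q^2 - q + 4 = (q - 1)*(q^2 - 3*q - 4) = (q - 4)*(q - 1)*(q + 1)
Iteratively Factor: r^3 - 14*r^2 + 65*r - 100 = (r - 4)*(r^2 - 10*r + 25) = (r - 5)*(r - 4)*(r - 5)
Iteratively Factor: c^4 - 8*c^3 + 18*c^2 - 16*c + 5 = (c - 1)*(c^3 - 7*c^2 + 11*c - 5) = (c - 5)*(c - 1)*(c^2 - 2*c + 1) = (c - 5)*(c - 1)^2*(c - 1)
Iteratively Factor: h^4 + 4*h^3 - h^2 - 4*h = (h + 4)*(h^3 - h) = h*(h + 4)*(h^2 - 1) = h*(h + 1)*(h + 4)*(h - 1)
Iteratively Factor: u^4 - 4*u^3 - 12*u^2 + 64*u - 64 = (u - 4)*(u^3 - 12*u + 16) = (u - 4)*(u - 2)*(u^2 + 2*u - 8) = (u - 4)*(u - 2)^2*(u + 4)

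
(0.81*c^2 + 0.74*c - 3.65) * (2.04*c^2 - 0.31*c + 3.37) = 1.6524*c^4 + 1.2585*c^3 - 4.9457*c^2 + 3.6253*c - 12.3005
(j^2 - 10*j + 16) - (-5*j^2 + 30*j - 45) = 6*j^2 - 40*j + 61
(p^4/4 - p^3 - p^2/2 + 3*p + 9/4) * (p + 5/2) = p^5/4 - 3*p^4/8 - 3*p^3 + 7*p^2/4 + 39*p/4 + 45/8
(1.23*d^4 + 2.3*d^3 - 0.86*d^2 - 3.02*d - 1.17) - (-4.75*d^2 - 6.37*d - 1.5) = 1.23*d^4 + 2.3*d^3 + 3.89*d^2 + 3.35*d + 0.33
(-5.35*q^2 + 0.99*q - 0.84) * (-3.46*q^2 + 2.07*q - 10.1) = 18.511*q^4 - 14.4999*q^3 + 58.9907*q^2 - 11.7378*q + 8.484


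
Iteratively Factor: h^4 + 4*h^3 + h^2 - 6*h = (h)*(h^3 + 4*h^2 + h - 6) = h*(h - 1)*(h^2 + 5*h + 6) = h*(h - 1)*(h + 3)*(h + 2)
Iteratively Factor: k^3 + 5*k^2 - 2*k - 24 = (k + 3)*(k^2 + 2*k - 8) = (k + 3)*(k + 4)*(k - 2)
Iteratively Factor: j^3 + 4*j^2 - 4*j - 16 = (j - 2)*(j^2 + 6*j + 8) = (j - 2)*(j + 4)*(j + 2)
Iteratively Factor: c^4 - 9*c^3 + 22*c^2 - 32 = (c + 1)*(c^3 - 10*c^2 + 32*c - 32) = (c - 2)*(c + 1)*(c^2 - 8*c + 16) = (c - 4)*(c - 2)*(c + 1)*(c - 4)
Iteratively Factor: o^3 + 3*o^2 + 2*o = (o + 1)*(o^2 + 2*o) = (o + 1)*(o + 2)*(o)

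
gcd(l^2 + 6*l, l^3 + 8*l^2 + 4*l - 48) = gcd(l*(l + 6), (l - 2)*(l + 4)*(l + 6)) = l + 6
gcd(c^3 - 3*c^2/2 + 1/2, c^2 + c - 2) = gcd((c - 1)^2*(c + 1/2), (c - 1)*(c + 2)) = c - 1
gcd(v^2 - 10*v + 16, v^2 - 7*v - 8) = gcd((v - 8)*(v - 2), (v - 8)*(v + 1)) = v - 8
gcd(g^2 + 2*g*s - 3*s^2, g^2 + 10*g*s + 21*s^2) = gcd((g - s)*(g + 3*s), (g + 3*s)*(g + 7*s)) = g + 3*s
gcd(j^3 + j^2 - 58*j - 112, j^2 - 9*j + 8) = j - 8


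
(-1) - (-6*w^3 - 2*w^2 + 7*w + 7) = 6*w^3 + 2*w^2 - 7*w - 8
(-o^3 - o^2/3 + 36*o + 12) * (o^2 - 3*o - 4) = -o^5 + 8*o^4/3 + 41*o^3 - 284*o^2/3 - 180*o - 48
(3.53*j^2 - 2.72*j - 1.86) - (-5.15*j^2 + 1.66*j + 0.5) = 8.68*j^2 - 4.38*j - 2.36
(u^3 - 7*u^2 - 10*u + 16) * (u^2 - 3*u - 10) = u^5 - 10*u^4 + u^3 + 116*u^2 + 52*u - 160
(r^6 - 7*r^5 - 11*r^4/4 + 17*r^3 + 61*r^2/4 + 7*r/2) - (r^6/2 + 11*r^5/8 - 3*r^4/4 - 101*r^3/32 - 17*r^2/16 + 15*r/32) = r^6/2 - 67*r^5/8 - 2*r^4 + 645*r^3/32 + 261*r^2/16 + 97*r/32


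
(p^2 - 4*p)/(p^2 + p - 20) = p/(p + 5)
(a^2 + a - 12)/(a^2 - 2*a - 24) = (a - 3)/(a - 6)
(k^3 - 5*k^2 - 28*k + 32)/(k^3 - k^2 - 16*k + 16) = (k - 8)/(k - 4)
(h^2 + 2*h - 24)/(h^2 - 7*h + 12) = (h + 6)/(h - 3)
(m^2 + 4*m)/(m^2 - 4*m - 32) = m/(m - 8)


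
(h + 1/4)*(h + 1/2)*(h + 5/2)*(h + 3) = h^4 + 25*h^3/4 + 47*h^2/4 + 101*h/16 + 15/16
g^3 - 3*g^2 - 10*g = g*(g - 5)*(g + 2)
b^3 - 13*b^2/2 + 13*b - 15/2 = (b - 3)*(b - 5/2)*(b - 1)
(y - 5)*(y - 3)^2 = y^3 - 11*y^2 + 39*y - 45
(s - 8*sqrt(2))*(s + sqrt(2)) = s^2 - 7*sqrt(2)*s - 16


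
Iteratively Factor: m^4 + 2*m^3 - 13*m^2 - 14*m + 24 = (m + 2)*(m^3 - 13*m + 12) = (m - 1)*(m + 2)*(m^2 + m - 12) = (m - 3)*(m - 1)*(m + 2)*(m + 4)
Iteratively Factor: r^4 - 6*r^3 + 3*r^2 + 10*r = (r)*(r^3 - 6*r^2 + 3*r + 10) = r*(r - 2)*(r^2 - 4*r - 5) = r*(r - 5)*(r - 2)*(r + 1)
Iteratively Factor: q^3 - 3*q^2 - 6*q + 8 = (q - 1)*(q^2 - 2*q - 8) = (q - 4)*(q - 1)*(q + 2)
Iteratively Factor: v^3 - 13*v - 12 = (v + 3)*(v^2 - 3*v - 4) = (v - 4)*(v + 3)*(v + 1)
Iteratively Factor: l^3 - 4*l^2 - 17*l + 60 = (l - 5)*(l^2 + l - 12) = (l - 5)*(l + 4)*(l - 3)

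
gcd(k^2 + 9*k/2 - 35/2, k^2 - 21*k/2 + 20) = k - 5/2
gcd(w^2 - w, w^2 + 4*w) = w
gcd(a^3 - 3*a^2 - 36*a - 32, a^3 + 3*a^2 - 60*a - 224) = a^2 - 4*a - 32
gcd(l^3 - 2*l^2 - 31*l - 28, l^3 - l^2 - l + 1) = l + 1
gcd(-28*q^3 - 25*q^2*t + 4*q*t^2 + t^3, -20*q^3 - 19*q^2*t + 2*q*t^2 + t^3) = 4*q^2 + 3*q*t - t^2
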